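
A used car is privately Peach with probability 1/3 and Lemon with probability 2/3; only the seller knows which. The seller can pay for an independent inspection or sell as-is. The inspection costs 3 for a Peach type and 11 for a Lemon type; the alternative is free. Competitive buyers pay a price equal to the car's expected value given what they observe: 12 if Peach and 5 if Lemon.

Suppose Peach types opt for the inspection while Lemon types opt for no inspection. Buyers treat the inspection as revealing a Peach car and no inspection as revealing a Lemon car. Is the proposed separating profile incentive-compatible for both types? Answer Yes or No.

Under these beliefs, the inspection earns price 12 and no inspection earns price 5.
Peach: the inspection nets 12 − 3 = 9; no inspection nets 5. Peach prefers the inspection.
Lemon: the inspection nets 12 − 11 = 1; no inspection nets 5. Lemon prefers no inspection.
Neither type deviates, so the separating profile is an equilibrium.

Yes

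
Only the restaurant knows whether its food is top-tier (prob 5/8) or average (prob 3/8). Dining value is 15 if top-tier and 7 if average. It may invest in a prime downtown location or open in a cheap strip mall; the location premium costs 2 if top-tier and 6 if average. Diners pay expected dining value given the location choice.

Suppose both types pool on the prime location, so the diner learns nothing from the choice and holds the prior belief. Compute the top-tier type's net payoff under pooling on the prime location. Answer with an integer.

10

Pooled price premium = 5/8·15 + 3/8·7 = 12.
top-tier pays cost 2 for the prime location, so net payoff = 12 − 2 = 10.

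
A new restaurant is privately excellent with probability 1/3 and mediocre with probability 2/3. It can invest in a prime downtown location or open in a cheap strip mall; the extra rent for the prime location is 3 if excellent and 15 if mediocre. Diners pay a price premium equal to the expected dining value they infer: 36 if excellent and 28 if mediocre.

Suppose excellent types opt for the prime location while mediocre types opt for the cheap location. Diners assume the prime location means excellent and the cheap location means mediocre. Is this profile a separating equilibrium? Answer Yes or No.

Under these beliefs, the prime location earns price premium 36 and the cheap location earns price premium 28.
excellent: the prime location nets 36 − 3 = 33; the cheap location nets 28. excellent prefers the prime location.
mediocre: the prime location nets 36 − 15 = 21; the cheap location nets 28. mediocre prefers the cheap location.
Neither type deviates, so the separating profile is an equilibrium.

Yes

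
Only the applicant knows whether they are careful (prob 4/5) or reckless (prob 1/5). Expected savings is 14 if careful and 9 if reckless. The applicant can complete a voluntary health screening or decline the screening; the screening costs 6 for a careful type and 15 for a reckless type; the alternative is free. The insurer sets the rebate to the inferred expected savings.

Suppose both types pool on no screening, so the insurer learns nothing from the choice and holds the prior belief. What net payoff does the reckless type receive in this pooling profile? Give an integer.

13

Pooled rebate = 4/5·14 + 1/5·9 = 13.
reckless pays no cost for no screening, so net payoff = 13.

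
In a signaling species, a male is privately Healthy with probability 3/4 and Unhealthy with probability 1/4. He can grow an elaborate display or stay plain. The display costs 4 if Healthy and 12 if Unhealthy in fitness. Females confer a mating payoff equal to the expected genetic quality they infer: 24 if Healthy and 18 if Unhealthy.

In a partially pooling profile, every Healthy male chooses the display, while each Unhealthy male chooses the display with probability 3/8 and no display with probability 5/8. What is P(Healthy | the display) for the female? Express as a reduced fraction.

P(the display) = (3/4)·1 + (1/4)·(3/8) = 27/32.
By Bayes' rule, P(Healthy | the display) = (3/4) / (27/32) = 8/9.

8/9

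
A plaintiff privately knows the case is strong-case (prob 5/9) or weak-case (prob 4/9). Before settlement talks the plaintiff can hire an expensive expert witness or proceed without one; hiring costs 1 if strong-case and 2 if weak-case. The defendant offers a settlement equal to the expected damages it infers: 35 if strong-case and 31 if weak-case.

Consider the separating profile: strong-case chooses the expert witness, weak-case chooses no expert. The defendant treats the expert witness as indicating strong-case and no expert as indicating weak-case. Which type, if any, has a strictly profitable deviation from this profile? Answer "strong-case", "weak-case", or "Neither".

weak-case

The expert witness pays 35; no expert pays 31.
strong-case: assigned the expert witness, nets 35 − 1 = 34; deviating to no expert nets 31.
weak-case: assigned no expert, nets 31; deviating to the expert witness nets 35 − 2 = 33.
The weak-case type gains 2 by deviating.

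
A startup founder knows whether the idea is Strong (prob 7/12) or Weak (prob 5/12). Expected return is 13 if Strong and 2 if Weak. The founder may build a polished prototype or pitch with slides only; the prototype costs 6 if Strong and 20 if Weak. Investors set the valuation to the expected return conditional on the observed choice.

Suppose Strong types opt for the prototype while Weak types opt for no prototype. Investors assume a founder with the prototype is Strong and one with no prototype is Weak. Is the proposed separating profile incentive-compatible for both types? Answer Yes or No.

Yes

Under these beliefs, the prototype earns valuation 13 and no prototype earns valuation 2.
Strong: the prototype nets 13 − 6 = 7; no prototype nets 2. Strong prefers the prototype.
Weak: the prototype nets 13 − 20 = -7; no prototype nets 2. Weak prefers no prototype.
Neither type deviates, so the separating profile is an equilibrium.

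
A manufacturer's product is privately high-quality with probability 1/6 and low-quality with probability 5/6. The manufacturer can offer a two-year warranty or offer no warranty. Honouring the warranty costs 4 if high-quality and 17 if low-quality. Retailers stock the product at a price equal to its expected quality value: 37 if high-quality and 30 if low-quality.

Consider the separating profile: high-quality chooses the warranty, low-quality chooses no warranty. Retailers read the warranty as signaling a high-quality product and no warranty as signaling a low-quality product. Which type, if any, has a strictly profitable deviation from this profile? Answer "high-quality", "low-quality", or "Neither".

Neither

The warranty pays 37; no warranty pays 30.
high-quality: assigned the warranty, nets 37 − 4 = 33; deviating to no warranty nets 30.
low-quality: assigned no warranty, nets 30; deviating to the warranty nets 37 − 17 = 20.
Both types strictly prefer their assigned action; no profitable deviation.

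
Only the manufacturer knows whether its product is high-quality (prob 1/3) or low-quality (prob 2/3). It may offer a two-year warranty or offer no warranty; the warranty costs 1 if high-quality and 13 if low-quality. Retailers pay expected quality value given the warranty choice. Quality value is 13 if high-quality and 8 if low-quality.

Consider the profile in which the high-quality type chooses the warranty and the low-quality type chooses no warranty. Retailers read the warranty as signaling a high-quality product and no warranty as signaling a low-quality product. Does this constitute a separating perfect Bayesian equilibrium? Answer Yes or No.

Under these beliefs, the warranty earns price 13 and no warranty earns price 8.
high-quality: the warranty nets 13 − 1 = 12; no warranty nets 8. high-quality prefers the warranty.
low-quality: the warranty nets 13 − 13 = 0; no warranty nets 8. low-quality prefers no warranty.
Neither type deviates, so the separating profile is an equilibrium.

Yes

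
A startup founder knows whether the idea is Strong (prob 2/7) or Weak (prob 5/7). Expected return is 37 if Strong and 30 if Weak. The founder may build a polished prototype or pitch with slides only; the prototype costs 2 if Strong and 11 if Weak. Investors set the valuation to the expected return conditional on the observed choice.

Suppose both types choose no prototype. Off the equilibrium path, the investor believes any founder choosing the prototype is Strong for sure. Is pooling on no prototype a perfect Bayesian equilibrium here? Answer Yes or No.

No

On path, the investor holds the prior and pays 2/7·37 + 5/7·30 = 32. Off path (the prototype), believing Strong, it pays 37.
Strong: no prototype nets 32; the prototype nets 37 − 2 = 35. Strong would deviate.
Weak: no prototype nets 32; the prototype nets 37 − 11 = 26. Weak stays.
A type deviates, so pooling fails.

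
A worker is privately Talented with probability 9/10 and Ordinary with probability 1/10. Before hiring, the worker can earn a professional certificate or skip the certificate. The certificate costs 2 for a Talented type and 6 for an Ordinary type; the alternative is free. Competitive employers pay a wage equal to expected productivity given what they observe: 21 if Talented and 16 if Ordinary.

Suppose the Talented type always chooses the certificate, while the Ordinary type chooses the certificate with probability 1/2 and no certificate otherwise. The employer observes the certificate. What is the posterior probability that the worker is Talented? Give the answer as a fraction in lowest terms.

P(the certificate) = (9/10)·1 + (1/10)·(1/2) = 19/20.
By Bayes' rule, P(Talented | the certificate) = (9/10) / (19/20) = 18/19.

18/19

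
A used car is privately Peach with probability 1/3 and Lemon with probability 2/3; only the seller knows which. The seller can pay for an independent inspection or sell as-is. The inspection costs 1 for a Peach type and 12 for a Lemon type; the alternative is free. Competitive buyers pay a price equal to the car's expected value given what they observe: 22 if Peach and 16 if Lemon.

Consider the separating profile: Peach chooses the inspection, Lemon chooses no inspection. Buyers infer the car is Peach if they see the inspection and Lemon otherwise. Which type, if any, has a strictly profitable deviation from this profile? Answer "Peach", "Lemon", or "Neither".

Neither

The inspection pays 22; no inspection pays 16.
Peach: assigned the inspection, nets 22 − 1 = 21; deviating to no inspection nets 16.
Lemon: assigned no inspection, nets 16; deviating to the inspection nets 22 − 12 = 10.
Both types strictly prefer their assigned action; no profitable deviation.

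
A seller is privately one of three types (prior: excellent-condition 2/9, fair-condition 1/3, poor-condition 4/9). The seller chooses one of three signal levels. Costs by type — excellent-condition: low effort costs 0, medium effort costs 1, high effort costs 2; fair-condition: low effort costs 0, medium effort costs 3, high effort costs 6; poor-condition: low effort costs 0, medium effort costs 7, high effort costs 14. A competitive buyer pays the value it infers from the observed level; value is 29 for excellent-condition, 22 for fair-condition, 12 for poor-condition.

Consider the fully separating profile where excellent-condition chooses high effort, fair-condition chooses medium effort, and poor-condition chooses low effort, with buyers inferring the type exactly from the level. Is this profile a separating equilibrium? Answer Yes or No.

No

Separating prices: high effort → 29, medium effort → 22, low effort → 12.
excellent-condition (assigned high effort): low effort: 12 − 0 = 12; medium effort: 22 − 1 = 21; high effort: 29 − 2 = 27. excellent-condition stays.
fair-condition (assigned medium effort): low effort: 12 − 0 = 12; medium effort: 22 − 3 = 19; high effort: 29 − 6 = 23. fair-condition prefers high effort.
poor-condition (assigned low effort): low effort: 12 − 0 = 12; medium effort: 22 − 7 = 15; high effort: 29 − 14 = 15. poor-condition prefers medium effort.
At least one type deviates; the separating profile fails.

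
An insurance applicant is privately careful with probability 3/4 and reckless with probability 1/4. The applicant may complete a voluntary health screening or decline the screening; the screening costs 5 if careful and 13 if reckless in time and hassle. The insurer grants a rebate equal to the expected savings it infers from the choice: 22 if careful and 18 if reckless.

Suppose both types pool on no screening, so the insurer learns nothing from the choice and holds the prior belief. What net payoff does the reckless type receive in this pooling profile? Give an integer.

21

Pooled rebate = 3/4·22 + 1/4·18 = 21.
reckless pays no cost for no screening, so net payoff = 21.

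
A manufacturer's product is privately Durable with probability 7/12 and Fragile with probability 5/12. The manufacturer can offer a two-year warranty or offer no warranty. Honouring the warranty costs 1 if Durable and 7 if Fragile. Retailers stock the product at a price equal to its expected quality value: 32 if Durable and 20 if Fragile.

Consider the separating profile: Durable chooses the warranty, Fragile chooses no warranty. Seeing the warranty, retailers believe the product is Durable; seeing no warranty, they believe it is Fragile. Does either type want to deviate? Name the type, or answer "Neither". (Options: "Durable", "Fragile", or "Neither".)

The warranty pays 32; no warranty pays 20.
Durable: assigned the warranty, nets 32 − 1 = 31; deviating to no warranty nets 20.
Fragile: assigned no warranty, nets 20; deviating to the warranty nets 32 − 7 = 25.
The Fragile type gains 5 by deviating.

Fragile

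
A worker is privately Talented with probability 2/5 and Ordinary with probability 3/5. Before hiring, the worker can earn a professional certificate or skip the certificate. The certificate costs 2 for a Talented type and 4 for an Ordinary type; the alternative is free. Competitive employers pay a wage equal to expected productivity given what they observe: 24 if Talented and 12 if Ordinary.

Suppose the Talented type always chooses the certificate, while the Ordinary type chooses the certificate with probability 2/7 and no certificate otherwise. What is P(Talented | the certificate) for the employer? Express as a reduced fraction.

P(the certificate) = (2/5)·1 + (3/5)·(2/7) = 4/7.
By Bayes' rule, P(Talented | the certificate) = (2/5) / (4/7) = 7/10.

7/10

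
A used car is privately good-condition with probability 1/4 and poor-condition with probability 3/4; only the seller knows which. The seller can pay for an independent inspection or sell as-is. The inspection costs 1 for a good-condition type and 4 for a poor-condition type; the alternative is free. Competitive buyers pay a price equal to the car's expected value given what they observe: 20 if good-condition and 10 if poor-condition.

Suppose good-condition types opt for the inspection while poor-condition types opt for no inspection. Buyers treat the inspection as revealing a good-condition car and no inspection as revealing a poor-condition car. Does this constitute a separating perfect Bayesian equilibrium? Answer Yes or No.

No

Under these beliefs, the inspection earns price 20 and no inspection earns price 10.
good-condition: the inspection nets 20 − 1 = 19; no inspection nets 10. good-condition prefers the inspection.
poor-condition: the inspection nets 20 − 4 = 16; no inspection nets 10. poor-condition would deviate to the inspection.
poor-condition has a profitable deviation, so the profile is not an equilibrium.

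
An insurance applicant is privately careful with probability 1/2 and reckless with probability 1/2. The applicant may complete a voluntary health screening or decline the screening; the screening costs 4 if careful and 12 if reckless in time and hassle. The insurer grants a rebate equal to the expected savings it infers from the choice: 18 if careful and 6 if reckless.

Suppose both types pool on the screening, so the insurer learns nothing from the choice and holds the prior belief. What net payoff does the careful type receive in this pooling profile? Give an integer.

Pooled rebate = 1/2·18 + 1/2·6 = 12.
careful pays cost 4 for the screening, so net payoff = 12 − 4 = 8.

8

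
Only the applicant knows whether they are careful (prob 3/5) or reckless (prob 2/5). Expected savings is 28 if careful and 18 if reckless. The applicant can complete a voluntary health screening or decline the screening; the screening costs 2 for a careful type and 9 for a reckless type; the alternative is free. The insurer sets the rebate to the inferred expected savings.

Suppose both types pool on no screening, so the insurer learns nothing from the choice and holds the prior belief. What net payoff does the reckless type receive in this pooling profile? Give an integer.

24

Pooled rebate = 3/5·28 + 2/5·18 = 24.
reckless pays no cost for no screening, so net payoff = 24.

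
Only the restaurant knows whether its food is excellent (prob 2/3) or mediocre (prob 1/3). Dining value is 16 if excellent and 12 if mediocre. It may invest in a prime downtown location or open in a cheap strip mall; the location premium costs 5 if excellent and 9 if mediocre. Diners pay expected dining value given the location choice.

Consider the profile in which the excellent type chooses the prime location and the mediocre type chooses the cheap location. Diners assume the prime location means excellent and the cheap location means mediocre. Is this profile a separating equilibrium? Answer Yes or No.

No

Under these beliefs, the prime location earns price premium 16 and the cheap location earns price premium 12.
excellent: the prime location nets 16 − 5 = 11; the cheap location nets 12. excellent would deviate to the cheap location.
mediocre: the prime location nets 16 − 9 = 7; the cheap location nets 12. mediocre prefers the cheap location.
excellent has a profitable deviation, so the profile is not an equilibrium.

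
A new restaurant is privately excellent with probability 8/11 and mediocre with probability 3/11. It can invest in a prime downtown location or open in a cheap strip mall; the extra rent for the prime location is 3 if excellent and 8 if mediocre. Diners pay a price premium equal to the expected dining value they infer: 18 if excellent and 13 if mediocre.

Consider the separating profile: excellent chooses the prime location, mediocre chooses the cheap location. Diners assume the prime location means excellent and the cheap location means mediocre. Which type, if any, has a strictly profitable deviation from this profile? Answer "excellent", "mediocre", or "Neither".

The prime location pays 18; the cheap location pays 13.
excellent: assigned the prime location, nets 18 − 3 = 15; deviating to the cheap location nets 13.
mediocre: assigned the cheap location, nets 13; deviating to the prime location nets 18 − 8 = 10.
Both types strictly prefer their assigned action; no profitable deviation.

Neither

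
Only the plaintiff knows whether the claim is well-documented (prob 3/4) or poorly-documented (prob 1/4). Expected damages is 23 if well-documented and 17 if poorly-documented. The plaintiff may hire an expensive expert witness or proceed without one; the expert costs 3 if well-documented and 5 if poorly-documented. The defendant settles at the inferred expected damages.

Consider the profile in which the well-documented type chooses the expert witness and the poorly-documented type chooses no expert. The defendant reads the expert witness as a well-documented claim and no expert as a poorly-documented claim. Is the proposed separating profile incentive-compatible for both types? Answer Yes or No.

No

Under these beliefs, the expert witness earns settlement 23 and no expert earns settlement 17.
well-documented: the expert witness nets 23 − 3 = 20; no expert nets 17. well-documented prefers the expert witness.
poorly-documented: the expert witness nets 23 − 5 = 18; no expert nets 17. poorly-documented would deviate to the expert witness.
poorly-documented has a profitable deviation, so the profile is not an equilibrium.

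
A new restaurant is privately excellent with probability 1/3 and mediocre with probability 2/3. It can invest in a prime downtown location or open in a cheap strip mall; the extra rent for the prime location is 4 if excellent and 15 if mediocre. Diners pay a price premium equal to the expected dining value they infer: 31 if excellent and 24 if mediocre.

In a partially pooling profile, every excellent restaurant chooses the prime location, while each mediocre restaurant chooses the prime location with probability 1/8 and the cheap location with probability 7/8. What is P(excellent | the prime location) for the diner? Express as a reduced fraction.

4/5

P(the prime location) = (1/3)·1 + (2/3)·(1/8) = 5/12.
By Bayes' rule, P(excellent | the prime location) = (1/3) / (5/12) = 4/5.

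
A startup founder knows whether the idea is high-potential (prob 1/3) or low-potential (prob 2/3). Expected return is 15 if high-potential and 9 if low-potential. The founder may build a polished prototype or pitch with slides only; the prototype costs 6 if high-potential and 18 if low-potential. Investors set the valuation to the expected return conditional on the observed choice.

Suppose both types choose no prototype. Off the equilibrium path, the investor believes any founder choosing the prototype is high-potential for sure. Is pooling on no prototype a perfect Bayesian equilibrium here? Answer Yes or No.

On path, the investor holds the prior and pays 1/3·15 + 2/3·9 = 11. Off path (the prototype), believing high-potential, it pays 15.
high-potential: no prototype nets 11; the prototype nets 15 − 6 = 9. high-potential stays.
low-potential: no prototype nets 11; the prototype nets 15 − 18 = -3. low-potential stays.
No type deviates, so pooling is sustained.

Yes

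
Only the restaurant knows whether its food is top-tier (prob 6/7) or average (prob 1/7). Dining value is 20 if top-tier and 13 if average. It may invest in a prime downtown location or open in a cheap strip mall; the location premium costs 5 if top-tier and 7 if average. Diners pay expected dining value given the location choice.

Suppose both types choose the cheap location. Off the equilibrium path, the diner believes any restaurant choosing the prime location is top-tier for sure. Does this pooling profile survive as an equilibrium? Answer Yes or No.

Yes

On path, the diner holds the prior and pays 6/7·20 + 1/7·13 = 19. Off path (the prime location), believing top-tier, it pays 20.
top-tier: the cheap location nets 19; the prime location nets 20 − 5 = 15. top-tier stays.
average: the cheap location nets 19; the prime location nets 20 − 7 = 13. average stays.
No type deviates, so pooling is sustained.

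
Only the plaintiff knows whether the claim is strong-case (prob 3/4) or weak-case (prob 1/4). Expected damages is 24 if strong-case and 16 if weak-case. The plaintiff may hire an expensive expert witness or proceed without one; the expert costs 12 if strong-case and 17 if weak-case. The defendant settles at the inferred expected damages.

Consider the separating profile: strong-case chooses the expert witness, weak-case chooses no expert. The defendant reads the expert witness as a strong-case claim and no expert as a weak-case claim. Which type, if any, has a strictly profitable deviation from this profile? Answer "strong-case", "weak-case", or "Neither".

strong-case

The expert witness pays 24; no expert pays 16.
strong-case: assigned the expert witness, nets 24 − 12 = 12; deviating to no expert nets 16.
weak-case: assigned no expert, nets 16; deviating to the expert witness nets 24 − 17 = 7.
The strong-case type gains 4 by deviating.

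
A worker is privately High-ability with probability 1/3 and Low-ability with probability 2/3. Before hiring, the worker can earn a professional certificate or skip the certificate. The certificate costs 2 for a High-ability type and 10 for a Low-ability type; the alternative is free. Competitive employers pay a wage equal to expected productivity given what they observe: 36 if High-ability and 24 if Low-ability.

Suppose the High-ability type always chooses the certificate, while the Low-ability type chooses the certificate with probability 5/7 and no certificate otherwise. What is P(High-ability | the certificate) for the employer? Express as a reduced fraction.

7/17

P(the certificate) = (1/3)·1 + (2/3)·(5/7) = 17/21.
By Bayes' rule, P(High-ability | the certificate) = (1/3) / (17/21) = 7/17.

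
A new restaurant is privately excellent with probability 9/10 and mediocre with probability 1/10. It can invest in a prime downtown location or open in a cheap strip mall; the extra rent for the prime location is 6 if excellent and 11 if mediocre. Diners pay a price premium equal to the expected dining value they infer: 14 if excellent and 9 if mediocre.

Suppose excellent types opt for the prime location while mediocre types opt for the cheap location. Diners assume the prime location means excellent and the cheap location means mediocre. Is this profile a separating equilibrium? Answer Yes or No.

Under these beliefs, the prime location earns price premium 14 and the cheap location earns price premium 9.
excellent: the prime location nets 14 − 6 = 8; the cheap location nets 9. excellent would deviate to the cheap location.
mediocre: the prime location nets 14 − 11 = 3; the cheap location nets 9. mediocre prefers the cheap location.
excellent has a profitable deviation, so the profile is not an equilibrium.

No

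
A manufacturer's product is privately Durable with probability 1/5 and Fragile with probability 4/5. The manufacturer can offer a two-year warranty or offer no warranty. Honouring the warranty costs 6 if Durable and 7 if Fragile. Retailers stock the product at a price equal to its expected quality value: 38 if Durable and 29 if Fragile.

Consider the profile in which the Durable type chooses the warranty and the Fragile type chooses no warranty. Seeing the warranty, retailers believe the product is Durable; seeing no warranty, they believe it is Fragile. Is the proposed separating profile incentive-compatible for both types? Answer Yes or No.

Under these beliefs, the warranty earns price 38 and no warranty earns price 29.
Durable: the warranty nets 38 − 6 = 32; no warranty nets 29. Durable prefers the warranty.
Fragile: the warranty nets 38 − 7 = 31; no warranty nets 29. Fragile would deviate to the warranty.
Fragile has a profitable deviation, so the profile is not an equilibrium.

No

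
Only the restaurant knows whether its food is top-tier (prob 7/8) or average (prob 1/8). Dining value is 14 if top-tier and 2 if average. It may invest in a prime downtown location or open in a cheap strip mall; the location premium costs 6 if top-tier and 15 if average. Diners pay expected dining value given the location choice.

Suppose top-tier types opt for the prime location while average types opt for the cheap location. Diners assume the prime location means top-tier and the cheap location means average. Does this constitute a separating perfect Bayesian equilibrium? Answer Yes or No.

Yes

Under these beliefs, the prime location earns price premium 14 and the cheap location earns price premium 2.
top-tier: the prime location nets 14 − 6 = 8; the cheap location nets 2. top-tier prefers the prime location.
average: the prime location nets 14 − 15 = -1; the cheap location nets 2. average prefers the cheap location.
Neither type deviates, so the separating profile is an equilibrium.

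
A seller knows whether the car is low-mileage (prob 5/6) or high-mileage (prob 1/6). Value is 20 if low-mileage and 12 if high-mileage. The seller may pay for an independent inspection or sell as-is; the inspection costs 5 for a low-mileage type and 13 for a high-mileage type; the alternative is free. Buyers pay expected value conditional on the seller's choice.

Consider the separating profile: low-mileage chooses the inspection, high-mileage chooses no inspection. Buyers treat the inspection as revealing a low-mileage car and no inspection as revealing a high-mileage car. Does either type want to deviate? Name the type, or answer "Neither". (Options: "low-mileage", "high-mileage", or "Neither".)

Neither

The inspection pays 20; no inspection pays 12.
low-mileage: assigned the inspection, nets 20 − 5 = 15; deviating to no inspection nets 12.
high-mileage: assigned no inspection, nets 12; deviating to the inspection nets 20 − 13 = 7.
Both types strictly prefer their assigned action; no profitable deviation.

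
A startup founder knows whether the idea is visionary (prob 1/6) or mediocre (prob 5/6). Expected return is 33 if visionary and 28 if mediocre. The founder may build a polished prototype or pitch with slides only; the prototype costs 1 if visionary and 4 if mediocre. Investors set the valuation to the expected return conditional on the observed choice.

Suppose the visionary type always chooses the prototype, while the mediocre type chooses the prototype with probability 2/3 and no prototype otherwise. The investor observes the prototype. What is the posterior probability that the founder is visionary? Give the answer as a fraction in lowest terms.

P(the prototype) = (1/6)·1 + (5/6)·(2/3) = 13/18.
By Bayes' rule, P(visionary | the prototype) = (1/6) / (13/18) = 3/13.

3/13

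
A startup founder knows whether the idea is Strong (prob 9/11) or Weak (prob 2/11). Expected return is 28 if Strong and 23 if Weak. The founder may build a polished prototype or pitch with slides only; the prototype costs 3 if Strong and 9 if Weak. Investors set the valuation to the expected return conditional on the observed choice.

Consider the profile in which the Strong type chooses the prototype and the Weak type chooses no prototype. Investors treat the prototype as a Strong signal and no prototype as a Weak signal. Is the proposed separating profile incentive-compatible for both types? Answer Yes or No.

Yes

Under these beliefs, the prototype earns valuation 28 and no prototype earns valuation 23.
Strong: the prototype nets 28 − 3 = 25; no prototype nets 23. Strong prefers the prototype.
Weak: the prototype nets 28 − 9 = 19; no prototype nets 23. Weak prefers no prototype.
Neither type deviates, so the separating profile is an equilibrium.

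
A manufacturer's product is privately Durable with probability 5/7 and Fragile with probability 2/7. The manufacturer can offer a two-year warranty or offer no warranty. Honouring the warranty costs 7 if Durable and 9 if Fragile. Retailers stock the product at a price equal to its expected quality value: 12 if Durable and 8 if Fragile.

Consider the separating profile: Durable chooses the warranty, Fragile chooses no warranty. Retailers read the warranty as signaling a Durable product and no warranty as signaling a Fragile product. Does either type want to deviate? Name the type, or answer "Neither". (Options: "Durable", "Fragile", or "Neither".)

The warranty pays 12; no warranty pays 8.
Durable: assigned the warranty, nets 12 − 7 = 5; deviating to no warranty nets 8.
Fragile: assigned no warranty, nets 8; deviating to the warranty nets 12 − 9 = 3.
The Durable type gains 3 by deviating.

Durable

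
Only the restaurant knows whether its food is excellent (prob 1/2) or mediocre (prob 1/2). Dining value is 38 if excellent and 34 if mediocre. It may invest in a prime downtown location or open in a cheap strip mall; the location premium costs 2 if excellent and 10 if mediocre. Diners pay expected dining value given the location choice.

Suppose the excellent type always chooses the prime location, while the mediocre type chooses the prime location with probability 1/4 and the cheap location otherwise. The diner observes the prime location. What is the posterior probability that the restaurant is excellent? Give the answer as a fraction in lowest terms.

P(the prime location) = (1/2)·1 + (1/2)·(1/4) = 5/8.
By Bayes' rule, P(excellent | the prime location) = (1/2) / (5/8) = 4/5.

4/5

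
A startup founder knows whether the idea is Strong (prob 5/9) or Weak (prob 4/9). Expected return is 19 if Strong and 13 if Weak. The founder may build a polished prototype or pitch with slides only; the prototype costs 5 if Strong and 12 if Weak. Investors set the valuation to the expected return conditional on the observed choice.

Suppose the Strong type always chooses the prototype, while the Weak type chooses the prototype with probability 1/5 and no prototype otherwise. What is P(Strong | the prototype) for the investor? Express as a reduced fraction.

25/29

P(the prototype) = (5/9)·1 + (4/9)·(1/5) = 29/45.
By Bayes' rule, P(Strong | the prototype) = (5/9) / (29/45) = 25/29.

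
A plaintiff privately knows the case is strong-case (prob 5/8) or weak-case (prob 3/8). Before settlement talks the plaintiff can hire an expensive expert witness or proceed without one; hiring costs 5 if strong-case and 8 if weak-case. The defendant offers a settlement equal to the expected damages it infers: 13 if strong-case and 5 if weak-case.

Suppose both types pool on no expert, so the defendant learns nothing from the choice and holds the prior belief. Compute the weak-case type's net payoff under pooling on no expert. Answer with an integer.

Pooled settlement = 5/8·13 + 3/8·5 = 10.
weak-case pays no cost for no expert, so net payoff = 10.

10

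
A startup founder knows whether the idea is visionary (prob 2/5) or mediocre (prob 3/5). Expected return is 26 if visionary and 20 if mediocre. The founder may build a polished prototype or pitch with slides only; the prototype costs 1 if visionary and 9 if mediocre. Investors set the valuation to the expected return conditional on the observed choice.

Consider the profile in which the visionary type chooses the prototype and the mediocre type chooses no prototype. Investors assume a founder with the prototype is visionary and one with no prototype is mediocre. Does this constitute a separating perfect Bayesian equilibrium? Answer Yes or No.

Yes

Under these beliefs, the prototype earns valuation 26 and no prototype earns valuation 20.
visionary: the prototype nets 26 − 1 = 25; no prototype nets 20. visionary prefers the prototype.
mediocre: the prototype nets 26 − 9 = 17; no prototype nets 20. mediocre prefers no prototype.
Neither type deviates, so the separating profile is an equilibrium.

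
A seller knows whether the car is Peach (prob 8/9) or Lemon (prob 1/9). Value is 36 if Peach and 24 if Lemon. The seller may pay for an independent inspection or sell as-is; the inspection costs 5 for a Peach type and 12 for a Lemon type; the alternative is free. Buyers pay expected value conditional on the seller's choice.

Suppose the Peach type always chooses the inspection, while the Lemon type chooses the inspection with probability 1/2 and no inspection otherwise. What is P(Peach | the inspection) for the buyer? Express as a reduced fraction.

16/17

P(the inspection) = (8/9)·1 + (1/9)·(1/2) = 17/18.
By Bayes' rule, P(Peach | the inspection) = (8/9) / (17/18) = 16/17.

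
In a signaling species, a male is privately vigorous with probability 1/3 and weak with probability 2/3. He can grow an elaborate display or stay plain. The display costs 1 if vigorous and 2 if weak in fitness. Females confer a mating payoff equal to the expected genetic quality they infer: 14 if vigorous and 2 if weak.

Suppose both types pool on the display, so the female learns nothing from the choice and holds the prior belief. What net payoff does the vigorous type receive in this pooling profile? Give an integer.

Pooled mating payoff = 1/3·14 + 2/3·2 = 6.
vigorous pays cost 1 for the display, so net payoff = 6 − 1 = 5.

5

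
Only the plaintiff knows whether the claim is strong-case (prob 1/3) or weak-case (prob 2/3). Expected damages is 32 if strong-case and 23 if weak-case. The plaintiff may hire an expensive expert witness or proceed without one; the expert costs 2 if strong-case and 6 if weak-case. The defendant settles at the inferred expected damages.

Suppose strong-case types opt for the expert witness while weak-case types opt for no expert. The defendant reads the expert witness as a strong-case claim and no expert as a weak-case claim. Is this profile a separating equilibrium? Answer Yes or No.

No

Under these beliefs, the expert witness earns settlement 32 and no expert earns settlement 23.
strong-case: the expert witness nets 32 − 2 = 30; no expert nets 23. strong-case prefers the expert witness.
weak-case: the expert witness nets 32 − 6 = 26; no expert nets 23. weak-case would deviate to the expert witness.
weak-case has a profitable deviation, so the profile is not an equilibrium.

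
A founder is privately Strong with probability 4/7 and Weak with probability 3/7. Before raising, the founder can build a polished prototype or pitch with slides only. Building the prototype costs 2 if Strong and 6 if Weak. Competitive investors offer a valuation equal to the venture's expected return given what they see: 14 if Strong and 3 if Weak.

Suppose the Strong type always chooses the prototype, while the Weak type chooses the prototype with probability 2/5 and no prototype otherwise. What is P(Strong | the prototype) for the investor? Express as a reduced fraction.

P(the prototype) = (4/7)·1 + (3/7)·(2/5) = 26/35.
By Bayes' rule, P(Strong | the prototype) = (4/7) / (26/35) = 10/13.

10/13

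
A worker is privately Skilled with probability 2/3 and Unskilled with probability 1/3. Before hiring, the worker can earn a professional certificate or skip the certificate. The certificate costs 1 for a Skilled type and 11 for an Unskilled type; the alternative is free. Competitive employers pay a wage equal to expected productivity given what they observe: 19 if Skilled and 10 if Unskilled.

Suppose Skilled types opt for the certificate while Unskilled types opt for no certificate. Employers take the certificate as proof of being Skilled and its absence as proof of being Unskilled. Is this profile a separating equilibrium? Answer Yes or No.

Under these beliefs, the certificate earns wage 19 and no certificate earns wage 10.
Skilled: the certificate nets 19 − 1 = 18; no certificate nets 10. Skilled prefers the certificate.
Unskilled: the certificate nets 19 − 11 = 8; no certificate nets 10. Unskilled prefers no certificate.
Neither type deviates, so the separating profile is an equilibrium.

Yes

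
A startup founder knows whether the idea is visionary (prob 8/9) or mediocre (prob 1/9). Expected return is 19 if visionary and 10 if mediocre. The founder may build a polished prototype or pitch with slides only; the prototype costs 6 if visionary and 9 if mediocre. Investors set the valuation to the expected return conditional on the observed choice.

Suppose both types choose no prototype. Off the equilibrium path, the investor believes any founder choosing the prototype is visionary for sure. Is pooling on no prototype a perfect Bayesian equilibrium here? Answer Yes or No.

Yes

On path, the investor holds the prior and pays 8/9·19 + 1/9·10 = 18. Off path (the prototype), believing visionary, it pays 19.
visionary: no prototype nets 18; the prototype nets 19 − 6 = 13. visionary stays.
mediocre: no prototype nets 18; the prototype nets 19 − 9 = 10. mediocre stays.
No type deviates, so pooling is sustained.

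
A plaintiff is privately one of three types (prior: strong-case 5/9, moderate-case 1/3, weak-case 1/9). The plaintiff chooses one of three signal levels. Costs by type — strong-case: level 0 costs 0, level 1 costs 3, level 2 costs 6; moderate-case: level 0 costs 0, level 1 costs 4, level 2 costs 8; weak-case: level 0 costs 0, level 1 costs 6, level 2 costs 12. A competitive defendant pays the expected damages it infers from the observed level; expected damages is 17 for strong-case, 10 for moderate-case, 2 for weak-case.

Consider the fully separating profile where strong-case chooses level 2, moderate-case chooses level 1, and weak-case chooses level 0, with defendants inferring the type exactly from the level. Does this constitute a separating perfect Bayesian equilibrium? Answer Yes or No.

Separating settlements: level 2 → 17, level 1 → 10, level 0 → 2.
strong-case (assigned level 2): level 0: 2 − 0 = 2; level 1: 10 − 3 = 7; level 2: 17 − 6 = 11. strong-case stays.
moderate-case (assigned level 1): level 0: 2 − 0 = 2; level 1: 10 − 4 = 6; level 2: 17 − 8 = 9. moderate-case prefers level 2.
weak-case (assigned level 0): level 0: 2 − 0 = 2; level 1: 10 − 6 = 4; level 2: 17 − 12 = 5. weak-case prefers level 2.
At least one type deviates; the separating profile fails.

No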